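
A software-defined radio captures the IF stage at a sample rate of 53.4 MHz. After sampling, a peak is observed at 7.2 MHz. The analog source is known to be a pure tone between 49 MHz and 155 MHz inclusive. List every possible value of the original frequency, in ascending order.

Frequencies that alias to 7.2 MHz are k·fs ± 7.2 MHz for integer k ≥ 0.
k=0: 7.2 MHz.
k=1: 46.2 MHz, 60.6 MHz.
k=2: 99.6 MHz, 114 MHz.
k=3: 153 MHz, 167.4 MHz.
k=4: 206.4 MHz, 220.8 MHz.
Within [49 MHz, 155 MHz]: 60.6 MHz, 99.6 MHz, 114 MHz, 153 MHz.

60.6 MHz, 99.6 MHz, 114 MHz, 153 MHz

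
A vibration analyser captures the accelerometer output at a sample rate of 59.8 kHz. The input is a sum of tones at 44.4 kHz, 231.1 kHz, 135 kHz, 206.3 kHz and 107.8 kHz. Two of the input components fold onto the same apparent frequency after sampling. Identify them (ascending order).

fs/2 = 29.9 kHz.
44.4 kHz > fs/2 = 29.9 kHz, folds to fs − 44.4 kHz = 15.4 kHz.
231.1 kHz mod fs = 51.7 kHz.
51.7 kHz > fs/2 = 29.9 kHz, folds to fs − 51.7 kHz = 8.1 kHz.
135 kHz mod fs = 15.4 kHz.
15.4 kHz ≤ fs/2 = 29.9 kHz, appears at 15.4 kHz.
206.3 kHz mod fs = 26.9 kHz.
26.9 kHz ≤ fs/2 = 29.9 kHz, appears at 26.9 kHz.
107.8 kHz mod fs = 48 kHz.
48 kHz > fs/2 = 29.9 kHz, folds to fs − 48 kHz = 11.8 kHz.
44.4 kHz and 135 kHz both map to 15.4 kHz.

44.4 kHz, 135 kHz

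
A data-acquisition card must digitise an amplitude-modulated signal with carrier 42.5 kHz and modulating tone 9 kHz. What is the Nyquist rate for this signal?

AM sidebands sit at fc ± fm = 33.5 kHz and 51.5 kHz.
Highest-frequency component: 51.5 kHz.
Nyquist rate = 2 × 51.5 kHz = 103 kHz.

103 kHz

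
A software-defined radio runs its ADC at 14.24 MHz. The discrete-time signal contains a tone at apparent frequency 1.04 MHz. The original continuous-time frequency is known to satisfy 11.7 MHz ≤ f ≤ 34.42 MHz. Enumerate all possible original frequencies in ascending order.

13.2 MHz, 15.28 MHz, 27.44 MHz, 29.52 MHz

Frequencies that alias to 1.04 MHz are k·fs ± 1.04 MHz for integer k ≥ 0.
k=0: 1.04 MHz.
k=1: 13.2 MHz, 15.28 MHz.
k=2: 27.44 MHz, 29.52 MHz.
k=3: 41.68 MHz, 43.76 MHz.
Within [11.7 MHz, 34.42 MHz]: 13.2 MHz, 15.28 MHz, 27.44 MHz, 29.52 MHz.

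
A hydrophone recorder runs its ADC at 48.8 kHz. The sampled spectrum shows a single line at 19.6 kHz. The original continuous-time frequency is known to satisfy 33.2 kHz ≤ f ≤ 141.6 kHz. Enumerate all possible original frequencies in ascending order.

68.4 kHz, 78 kHz, 117.2 kHz, 126.8 kHz

Frequencies that alias to 19.6 kHz are k·fs ± 19.6 kHz for integer k ≥ 0.
k=0: 19.6 kHz.
k=1: 29.2 kHz, 68.4 kHz.
k=2: 78 kHz, 117.2 kHz.
k=3: 126.8 kHz, 166 kHz.
k=4: 175.6 kHz, 214.8 kHz.
Within [33.2 kHz, 141.6 kHz]: 68.4 kHz, 78 kHz, 117.2 kHz, 126.8 kHz.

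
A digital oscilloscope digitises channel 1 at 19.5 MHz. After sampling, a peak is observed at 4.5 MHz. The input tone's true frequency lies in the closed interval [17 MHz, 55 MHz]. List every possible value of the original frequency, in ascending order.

Frequencies that alias to 4.5 MHz are k·fs ± 4.5 MHz for integer k ≥ 0.
k=0: 4.5 MHz.
k=1: 15 MHz, 24 MHz.
k=2: 34.5 MHz, 43.5 MHz.
k=3: 54 MHz, 63 MHz.
k=4: 73.5 MHz, 82.5 MHz.
Within [17 MHz, 55 MHz]: 24 MHz, 34.5 MHz, 43.5 MHz, 54 MHz.

24 MHz, 34.5 MHz, 43.5 MHz, 54 MHz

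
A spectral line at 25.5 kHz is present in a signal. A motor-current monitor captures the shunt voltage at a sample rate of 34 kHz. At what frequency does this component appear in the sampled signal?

8.5 kHz

25.5 kHz > fs/2 = 17 kHz, folds to fs − 25.5 kHz = 8.5 kHz.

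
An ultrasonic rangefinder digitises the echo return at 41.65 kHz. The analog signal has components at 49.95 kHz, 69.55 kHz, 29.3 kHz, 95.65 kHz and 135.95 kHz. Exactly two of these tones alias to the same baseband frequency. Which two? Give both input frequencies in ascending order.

29.3 kHz, 95.65 kHz

fs/2 = 20.825 kHz.
49.95 kHz mod fs = 8.3 kHz.
8.3 kHz ≤ fs/2 = 20.825 kHz, appears at 8.3 kHz.
69.55 kHz mod fs = 27.9 kHz.
27.9 kHz > fs/2 = 20.825 kHz, folds to fs − 27.9 kHz = 13.75 kHz.
29.3 kHz > fs/2 = 20.825 kHz, folds to fs − 29.3 kHz = 12.35 kHz.
95.65 kHz mod fs = 12.35 kHz.
12.35 kHz ≤ fs/2 = 20.825 kHz, appears at 12.35 kHz.
135.95 kHz mod fs = 11 kHz.
11 kHz ≤ fs/2 = 20.825 kHz, appears at 11 kHz.
29.3 kHz and 95.65 kHz both map to 12.35 kHz.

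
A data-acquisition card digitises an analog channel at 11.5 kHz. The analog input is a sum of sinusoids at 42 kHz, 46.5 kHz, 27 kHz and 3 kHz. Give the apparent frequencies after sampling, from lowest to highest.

fs/2 = 5.75 kHz.
42 kHz mod fs = 7.5 kHz.
7.5 kHz > fs/2 = 5.75 kHz, folds to fs − 7.5 kHz = 4 kHz.
46.5 kHz mod fs = 0.5 kHz.
0.5 kHz ≤ fs/2 = 5.75 kHz, appears at 0.5 kHz.
27 kHz mod fs = 4 kHz.
4 kHz ≤ fs/2 = 5.75 kHz, appears at 4 kHz.
3 kHz ≤ fs/2 = 5.75 kHz, passes unchanged.
Distinct values: {0.5 kHz, 3 kHz, 4 kHz}.

0.5 kHz, 3 kHz, 4 kHz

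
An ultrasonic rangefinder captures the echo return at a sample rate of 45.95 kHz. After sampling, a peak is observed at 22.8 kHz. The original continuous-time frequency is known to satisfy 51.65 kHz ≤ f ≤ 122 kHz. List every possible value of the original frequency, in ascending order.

Frequencies that alias to 22.8 kHz are k·fs ± 22.8 kHz for integer k ≥ 0.
k=0: 22.8 kHz.
k=1: 23.15 kHz, 68.75 kHz.
k=2: 69.1 kHz, 114.7 kHz.
k=3: 115.05 kHz, 160.65 kHz.
k=4: 161 kHz, 206.6 kHz.
Within [51.65 kHz, 122 kHz]: 68.75 kHz, 69.1 kHz, 114.7 kHz, 115.05 kHz.

68.75 kHz, 69.1 kHz, 114.7 kHz, 115.05 kHz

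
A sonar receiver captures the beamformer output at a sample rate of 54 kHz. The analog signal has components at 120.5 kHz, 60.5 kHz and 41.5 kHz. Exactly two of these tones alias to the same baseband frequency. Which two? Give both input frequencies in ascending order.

41.5 kHz, 120.5 kHz

fs/2 = 27 kHz.
120.5 kHz mod fs = 12.5 kHz.
12.5 kHz ≤ fs/2 = 27 kHz, appears at 12.5 kHz.
60.5 kHz mod fs = 6.5 kHz.
6.5 kHz ≤ fs/2 = 27 kHz, appears at 6.5 kHz.
41.5 kHz > fs/2 = 27 kHz, folds to fs − 41.5 kHz = 12.5 kHz.
41.5 kHz and 120.5 kHz both map to 12.5 kHz.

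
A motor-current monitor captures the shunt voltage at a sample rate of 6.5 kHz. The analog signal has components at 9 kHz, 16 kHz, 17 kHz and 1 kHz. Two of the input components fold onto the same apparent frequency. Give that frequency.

2.5 kHz

fs/2 = 3.25 kHz.
9 kHz mod fs = 2.5 kHz.
2.5 kHz ≤ fs/2 = 3.25 kHz, appears at 2.5 kHz.
16 kHz mod fs = 3 kHz.
3 kHz ≤ fs/2 = 3.25 kHz, appears at 3 kHz.
17 kHz mod fs = 4 kHz.
4 kHz > fs/2 = 3.25 kHz, folds to fs − 4 kHz = 2.5 kHz.
1 kHz ≤ fs/2 = 3.25 kHz, passes unchanged.
9 kHz and 17 kHz both map to 2.5 kHz.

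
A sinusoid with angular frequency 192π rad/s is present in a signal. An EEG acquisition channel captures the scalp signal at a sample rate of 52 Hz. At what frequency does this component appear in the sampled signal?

ω = 192π rad/s → f = ω/(2π) = 96 Hz.
96 Hz mod fs = 44 Hz.
44 Hz > fs/2 = 26 Hz, folds to fs − 44 Hz = 8 Hz.

8 Hz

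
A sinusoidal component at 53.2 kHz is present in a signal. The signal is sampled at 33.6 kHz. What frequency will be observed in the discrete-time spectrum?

53.2 kHz mod fs = 19.6 kHz.
19.6 kHz > fs/2 = 16.8 kHz, folds to fs − 19.6 kHz = 14 kHz.

14 kHz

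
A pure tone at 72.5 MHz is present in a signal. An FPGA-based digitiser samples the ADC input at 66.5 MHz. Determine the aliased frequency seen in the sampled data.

6 MHz

72.5 MHz mod fs = 6 MHz.
6 MHz ≤ fs/2 = 33.25 MHz, appears at 6 MHz.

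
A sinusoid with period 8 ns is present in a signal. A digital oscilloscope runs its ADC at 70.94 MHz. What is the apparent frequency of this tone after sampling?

T = 8 ns → f = 1/T = 125 MHz.
125 MHz mod fs = 54.06 MHz.
54.06 MHz > fs/2 = 35.47 MHz, folds to fs − 54.06 MHz = 16.88 MHz.

16.88 MHz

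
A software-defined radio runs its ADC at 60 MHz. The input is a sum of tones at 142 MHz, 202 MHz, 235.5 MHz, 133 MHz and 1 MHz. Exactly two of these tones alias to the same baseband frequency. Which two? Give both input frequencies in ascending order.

fs/2 = 30 MHz.
142 MHz mod fs = 22 MHz.
22 MHz ≤ fs/2 = 30 MHz, appears at 22 MHz.
202 MHz mod fs = 22 MHz.
22 MHz ≤ fs/2 = 30 MHz, appears at 22 MHz.
235.5 MHz mod fs = 55.5 MHz.
55.5 MHz > fs/2 = 30 MHz, folds to fs − 55.5 MHz = 4.5 MHz.
133 MHz mod fs = 13 MHz.
13 MHz ≤ fs/2 = 30 MHz, appears at 13 MHz.
1 MHz ≤ fs/2 = 30 MHz, passes unchanged.
142 MHz and 202 MHz both map to 22 MHz.

142 MHz, 202 MHz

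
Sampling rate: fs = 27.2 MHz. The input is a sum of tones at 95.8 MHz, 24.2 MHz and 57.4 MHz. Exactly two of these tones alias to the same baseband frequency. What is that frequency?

fs/2 = 13.6 MHz.
95.8 MHz mod fs = 14.2 MHz.
14.2 MHz > fs/2 = 13.6 MHz, folds to fs − 14.2 MHz = 13 MHz.
24.2 MHz > fs/2 = 13.6 MHz, folds to fs − 24.2 MHz = 3 MHz.
57.4 MHz mod fs = 3 MHz.
3 MHz ≤ fs/2 = 13.6 MHz, appears at 3 MHz.
24.2 MHz and 57.4 MHz both map to 3 MHz.

3 MHz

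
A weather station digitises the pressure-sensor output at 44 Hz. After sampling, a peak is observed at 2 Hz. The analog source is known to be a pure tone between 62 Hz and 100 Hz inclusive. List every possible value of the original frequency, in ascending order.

86 Hz, 90 Hz

Frequencies that alias to 2 Hz are k·fs ± 2 Hz for integer k ≥ 0.
k=0: 2 Hz.
k=1: 42 Hz, 46 Hz.
k=2: 86 Hz, 90 Hz.
k=3: 130 Hz, 134 Hz.
Within [62 Hz, 100 Hz]: 86 Hz, 90 Hz.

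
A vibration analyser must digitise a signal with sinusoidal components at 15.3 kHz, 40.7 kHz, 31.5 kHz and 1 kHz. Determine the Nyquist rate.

81.4 kHz

Highest-frequency component: 40.7 kHz.
Nyquist rate = 2 × 40.7 kHz = 81.4 kHz.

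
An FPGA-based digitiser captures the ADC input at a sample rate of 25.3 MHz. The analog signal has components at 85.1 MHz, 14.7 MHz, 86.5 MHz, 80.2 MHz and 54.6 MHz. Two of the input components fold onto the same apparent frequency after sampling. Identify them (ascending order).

fs/2 = 12.65 MHz.
85.1 MHz mod fs = 9.2 MHz.
9.2 MHz ≤ fs/2 = 12.65 MHz, appears at 9.2 MHz.
14.7 MHz > fs/2 = 12.65 MHz, folds to fs − 14.7 MHz = 10.6 MHz.
86.5 MHz mod fs = 10.6 MHz.
10.6 MHz ≤ fs/2 = 12.65 MHz, appears at 10.6 MHz.
80.2 MHz mod fs = 4.3 MHz.
4.3 MHz ≤ fs/2 = 12.65 MHz, appears at 4.3 MHz.
54.6 MHz mod fs = 4 MHz.
4 MHz ≤ fs/2 = 12.65 MHz, appears at 4 MHz.
14.7 MHz and 86.5 MHz both map to 10.6 MHz.

14.7 MHz, 86.5 MHz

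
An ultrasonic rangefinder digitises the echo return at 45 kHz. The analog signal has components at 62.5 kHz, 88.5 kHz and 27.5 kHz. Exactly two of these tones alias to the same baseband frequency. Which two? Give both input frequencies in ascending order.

fs/2 = 22.5 kHz.
62.5 kHz mod fs = 17.5 kHz.
17.5 kHz ≤ fs/2 = 22.5 kHz, appears at 17.5 kHz.
88.5 kHz mod fs = 43.5 kHz.
43.5 kHz > fs/2 = 22.5 kHz, folds to fs − 43.5 kHz = 1.5 kHz.
27.5 kHz > fs/2 = 22.5 kHz, folds to fs − 27.5 kHz = 17.5 kHz.
27.5 kHz and 62.5 kHz both map to 17.5 kHz.

27.5 kHz, 62.5 kHz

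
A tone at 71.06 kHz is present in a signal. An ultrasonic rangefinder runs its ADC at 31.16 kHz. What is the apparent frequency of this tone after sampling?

8.74 kHz

71.06 kHz mod fs = 8.74 kHz.
8.74 kHz ≤ fs/2 = 15.58 kHz, appears at 8.74 kHz.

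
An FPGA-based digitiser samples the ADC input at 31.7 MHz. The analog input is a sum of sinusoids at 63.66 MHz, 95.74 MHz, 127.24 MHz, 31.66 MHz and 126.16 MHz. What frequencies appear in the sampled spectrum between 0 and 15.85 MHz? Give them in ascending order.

0.04 MHz, 0.26 MHz, 0.44 MHz, 0.64 MHz

fs/2 = 15.85 MHz.
63.66 MHz mod fs = 0.26 MHz.
0.26 MHz ≤ fs/2 = 15.85 MHz, appears at 0.26 MHz.
95.74 MHz mod fs = 0.64 MHz.
0.64 MHz ≤ fs/2 = 15.85 MHz, appears at 0.64 MHz.
127.24 MHz mod fs = 0.44 MHz.
0.44 MHz ≤ fs/2 = 15.85 MHz, appears at 0.44 MHz.
31.66 MHz > fs/2 = 15.85 MHz, folds to fs − 31.66 MHz = 0.04 MHz.
126.16 MHz mod fs = 31.06 MHz.
31.06 MHz > fs/2 = 15.85 MHz, folds to fs − 31.06 MHz = 0.64 MHz.
Distinct values: {0.04 MHz, 0.26 MHz, 0.44 MHz, 0.64 MHz}.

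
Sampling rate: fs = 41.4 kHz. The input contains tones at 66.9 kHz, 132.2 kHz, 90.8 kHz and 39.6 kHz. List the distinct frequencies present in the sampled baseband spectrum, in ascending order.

fs/2 = 20.7 kHz.
66.9 kHz mod fs = 25.5 kHz.
25.5 kHz > fs/2 = 20.7 kHz, folds to fs − 25.5 kHz = 15.9 kHz.
132.2 kHz mod fs = 8 kHz.
8 kHz ≤ fs/2 = 20.7 kHz, appears at 8 kHz.
90.8 kHz mod fs = 8 kHz.
8 kHz ≤ fs/2 = 20.7 kHz, appears at 8 kHz.
39.6 kHz > fs/2 = 20.7 kHz, folds to fs − 39.6 kHz = 1.8 kHz.
Distinct values: {1.8 kHz, 8 kHz, 15.9 kHz}.

1.8 kHz, 8 kHz, 15.9 kHz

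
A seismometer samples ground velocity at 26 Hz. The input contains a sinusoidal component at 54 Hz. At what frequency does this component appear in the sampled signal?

54 Hz mod fs = 2 Hz.
2 Hz ≤ fs/2 = 13 Hz, appears at 2 Hz.

2 Hz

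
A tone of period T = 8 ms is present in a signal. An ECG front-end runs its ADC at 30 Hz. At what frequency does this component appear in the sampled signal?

5 Hz

T = 8 ms → f = 1/T = 125 Hz.
125 Hz mod fs = 5 Hz.
5 Hz ≤ fs/2 = 15 Hz, appears at 5 Hz.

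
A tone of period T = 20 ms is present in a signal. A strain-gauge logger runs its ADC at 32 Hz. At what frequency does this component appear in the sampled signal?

T = 20 ms → f = 1/T = 50 Hz.
50 Hz mod fs = 18 Hz.
18 Hz > fs/2 = 16 Hz, folds to fs − 18 Hz = 14 Hz.

14 Hz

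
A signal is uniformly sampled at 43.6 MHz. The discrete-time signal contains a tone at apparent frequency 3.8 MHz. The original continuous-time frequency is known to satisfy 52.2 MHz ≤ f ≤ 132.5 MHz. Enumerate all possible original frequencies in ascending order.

83.4 MHz, 91 MHz, 127 MHz

Frequencies that alias to 3.8 MHz are k·fs ± 3.8 MHz for integer k ≥ 0.
k=0: 3.8 MHz.
k=1: 39.8 MHz, 47.4 MHz.
k=2: 83.4 MHz, 91 MHz.
k=3: 127 MHz, 134.6 MHz.
k=4: 170.6 MHz, 178.2 MHz.
Within [52.2 MHz, 132.5 MHz]: 83.4 MHz, 91 MHz, 127 MHz.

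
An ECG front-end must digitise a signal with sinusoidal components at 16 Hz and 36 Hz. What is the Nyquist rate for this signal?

Highest-frequency component: 36 Hz.
Nyquist rate = 2 × 36 Hz = 72 Hz.

72 Hz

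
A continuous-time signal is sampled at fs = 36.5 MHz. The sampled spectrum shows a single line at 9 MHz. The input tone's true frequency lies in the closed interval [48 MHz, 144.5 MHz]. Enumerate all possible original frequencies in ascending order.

Frequencies that alias to 9 MHz are k·fs ± 9 MHz for integer k ≥ 0.
k=0: 9 MHz.
k=1: 27.5 MHz, 45.5 MHz.
k=2: 64 MHz, 82 MHz.
k=3: 100.5 MHz, 118.5 MHz.
k=4: 137 MHz, 155 MHz.
k=5: 173.5 MHz, 191.5 MHz.
Within [48 MHz, 144.5 MHz]: 64 MHz, 82 MHz, 100.5 MHz, 118.5 MHz, 137 MHz.

64 MHz, 82 MHz, 100.5 MHz, 118.5 MHz, 137 MHz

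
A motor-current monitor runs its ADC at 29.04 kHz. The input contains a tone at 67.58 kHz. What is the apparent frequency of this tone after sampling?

67.58 kHz mod fs = 9.5 kHz.
9.5 kHz ≤ fs/2 = 14.52 kHz, appears at 9.5 kHz.

9.5 kHz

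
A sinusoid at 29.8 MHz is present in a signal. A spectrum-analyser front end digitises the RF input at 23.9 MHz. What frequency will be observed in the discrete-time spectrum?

5.9 MHz

29.8 MHz mod fs = 5.9 MHz.
5.9 MHz ≤ fs/2 = 11.95 MHz, appears at 5.9 MHz.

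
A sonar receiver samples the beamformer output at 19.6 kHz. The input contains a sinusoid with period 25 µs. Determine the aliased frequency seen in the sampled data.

T = 25 µs → f = 1/T = 40 kHz.
40 kHz mod fs = 0.8 kHz.
0.8 kHz ≤ fs/2 = 9.8 kHz, appears at 0.8 kHz.

0.8 kHz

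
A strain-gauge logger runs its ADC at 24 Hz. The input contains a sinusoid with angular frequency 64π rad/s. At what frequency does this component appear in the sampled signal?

8 Hz

ω = 64π rad/s → f = ω/(2π) = 32 Hz.
32 Hz mod fs = 8 Hz.
8 Hz ≤ fs/2 = 12 Hz, appears at 8 Hz.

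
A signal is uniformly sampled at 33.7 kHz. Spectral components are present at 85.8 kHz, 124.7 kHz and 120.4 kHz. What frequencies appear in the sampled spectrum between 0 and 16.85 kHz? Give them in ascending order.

10.1 kHz, 14.4 kHz, 15.3 kHz

fs/2 = 16.85 kHz.
85.8 kHz mod fs = 18.4 kHz.
18.4 kHz > fs/2 = 16.85 kHz, folds to fs − 18.4 kHz = 15.3 kHz.
124.7 kHz mod fs = 23.6 kHz.
23.6 kHz > fs/2 = 16.85 kHz, folds to fs − 23.6 kHz = 10.1 kHz.
120.4 kHz mod fs = 19.3 kHz.
19.3 kHz > fs/2 = 16.85 kHz, folds to fs − 19.3 kHz = 14.4 kHz.
Distinct values: {10.1 kHz, 14.4 kHz, 15.3 kHz}.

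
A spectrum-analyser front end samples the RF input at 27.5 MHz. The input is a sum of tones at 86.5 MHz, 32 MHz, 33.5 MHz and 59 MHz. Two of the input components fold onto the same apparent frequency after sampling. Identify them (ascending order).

59 MHz, 86.5 MHz

fs/2 = 13.75 MHz.
86.5 MHz mod fs = 4 MHz.
4 MHz ≤ fs/2 = 13.75 MHz, appears at 4 MHz.
32 MHz mod fs = 4.5 MHz.
4.5 MHz ≤ fs/2 = 13.75 MHz, appears at 4.5 MHz.
33.5 MHz mod fs = 6 MHz.
6 MHz ≤ fs/2 = 13.75 MHz, appears at 6 MHz.
59 MHz mod fs = 4 MHz.
4 MHz ≤ fs/2 = 13.75 MHz, appears at 4 MHz.
59 MHz and 86.5 MHz both map to 4 MHz.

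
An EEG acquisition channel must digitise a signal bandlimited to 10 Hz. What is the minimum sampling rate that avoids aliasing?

20 Hz

Nyquist rate = 2 × 10 Hz = 20 Hz.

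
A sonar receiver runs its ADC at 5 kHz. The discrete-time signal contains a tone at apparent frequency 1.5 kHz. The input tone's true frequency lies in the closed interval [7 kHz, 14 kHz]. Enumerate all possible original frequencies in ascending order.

Frequencies that alias to 1.5 kHz are k·fs ± 1.5 kHz for integer k ≥ 0.
k=0: 1.5 kHz.
k=1: 3.5 kHz, 6.5 kHz.
k=2: 8.5 kHz, 11.5 kHz.
k=3: 13.5 kHz, 16.5 kHz.
k=4: 18.5 kHz, 21.5 kHz.
Within [7 kHz, 14 kHz]: 8.5 kHz, 11.5 kHz, 13.5 kHz.

8.5 kHz, 11.5 kHz, 13.5 kHz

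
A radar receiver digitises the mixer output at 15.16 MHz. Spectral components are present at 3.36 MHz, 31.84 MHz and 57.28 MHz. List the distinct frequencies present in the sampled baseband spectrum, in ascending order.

fs/2 = 7.58 MHz.
3.36 MHz ≤ fs/2 = 7.58 MHz, passes unchanged.
31.84 MHz mod fs = 1.52 MHz.
1.52 MHz ≤ fs/2 = 7.58 MHz, appears at 1.52 MHz.
57.28 MHz mod fs = 11.8 MHz.
11.8 MHz > fs/2 = 7.58 MHz, folds to fs − 11.8 MHz = 3.36 MHz.
Distinct values: {1.52 MHz, 3.36 MHz}.

1.52 MHz, 3.36 MHz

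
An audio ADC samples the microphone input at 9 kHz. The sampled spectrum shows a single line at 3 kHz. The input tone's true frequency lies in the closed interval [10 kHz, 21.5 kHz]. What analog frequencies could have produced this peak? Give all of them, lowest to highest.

12 kHz, 15 kHz, 21 kHz

Frequencies that alias to 3 kHz are k·fs ± 3 kHz for integer k ≥ 0.
k=0: 3 kHz.
k=1: 6 kHz, 12 kHz.
k=2: 15 kHz, 21 kHz.
k=3: 24 kHz, 30 kHz.
Within [10 kHz, 21.5 kHz]: 12 kHz, 15 kHz, 21 kHz.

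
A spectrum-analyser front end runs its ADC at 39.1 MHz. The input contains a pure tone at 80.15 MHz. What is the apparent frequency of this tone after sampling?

80.15 MHz mod fs = 1.95 MHz.
1.95 MHz ≤ fs/2 = 19.55 MHz, appears at 1.95 MHz.

1.95 MHz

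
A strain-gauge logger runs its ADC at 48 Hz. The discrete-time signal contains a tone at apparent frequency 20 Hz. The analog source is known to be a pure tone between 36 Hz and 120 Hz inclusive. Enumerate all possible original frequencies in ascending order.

Frequencies that alias to 20 Hz are k·fs ± 20 Hz for integer k ≥ 0.
k=0: 20 Hz.
k=1: 28 Hz, 68 Hz.
k=2: 76 Hz, 116 Hz.
k=3: 124 Hz, 164 Hz.
Within [36 Hz, 120 Hz]: 68 Hz, 76 Hz, 116 Hz.

68 Hz, 76 Hz, 116 Hz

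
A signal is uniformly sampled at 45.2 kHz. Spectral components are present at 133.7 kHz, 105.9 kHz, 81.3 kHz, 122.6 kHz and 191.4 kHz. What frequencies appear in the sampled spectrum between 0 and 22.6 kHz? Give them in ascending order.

fs/2 = 22.6 kHz.
133.7 kHz mod fs = 43.3 kHz.
43.3 kHz > fs/2 = 22.6 kHz, folds to fs − 43.3 kHz = 1.9 kHz.
105.9 kHz mod fs = 15.5 kHz.
15.5 kHz ≤ fs/2 = 22.6 kHz, appears at 15.5 kHz.
81.3 kHz mod fs = 36.1 kHz.
36.1 kHz > fs/2 = 22.6 kHz, folds to fs − 36.1 kHz = 9.1 kHz.
122.6 kHz mod fs = 32.2 kHz.
32.2 kHz > fs/2 = 22.6 kHz, folds to fs − 32.2 kHz = 13 kHz.
191.4 kHz mod fs = 10.6 kHz.
10.6 kHz ≤ fs/2 = 22.6 kHz, appears at 10.6 kHz.
Distinct values: {1.9 kHz, 9.1 kHz, 10.6 kHz, 13 kHz, 15.5 kHz}.

1.9 kHz, 9.1 kHz, 10.6 kHz, 13 kHz, 15.5 kHz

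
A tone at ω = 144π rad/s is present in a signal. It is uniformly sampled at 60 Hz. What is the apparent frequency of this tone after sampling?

12 Hz

ω = 144π rad/s → f = ω/(2π) = 72 Hz.
72 Hz mod fs = 12 Hz.
12 Hz ≤ fs/2 = 30 Hz, appears at 12 Hz.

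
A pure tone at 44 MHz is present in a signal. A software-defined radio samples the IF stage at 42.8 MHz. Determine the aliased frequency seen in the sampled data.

44 MHz mod fs = 1.2 MHz.
1.2 MHz ≤ fs/2 = 21.4 MHz, appears at 1.2 MHz.

1.2 MHz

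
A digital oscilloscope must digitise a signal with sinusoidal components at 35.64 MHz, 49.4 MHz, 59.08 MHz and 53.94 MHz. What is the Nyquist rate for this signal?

Highest-frequency component: 59.08 MHz.
Nyquist rate = 2 × 59.08 MHz = 118.16 MHz.

118.16 MHz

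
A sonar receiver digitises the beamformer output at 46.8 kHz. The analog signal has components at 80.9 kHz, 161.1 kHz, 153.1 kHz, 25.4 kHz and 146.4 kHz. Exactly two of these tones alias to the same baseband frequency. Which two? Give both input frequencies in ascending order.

fs/2 = 23.4 kHz.
80.9 kHz mod fs = 34.1 kHz.
34.1 kHz > fs/2 = 23.4 kHz, folds to fs − 34.1 kHz = 12.7 kHz.
161.1 kHz mod fs = 20.7 kHz.
20.7 kHz ≤ fs/2 = 23.4 kHz, appears at 20.7 kHz.
153.1 kHz mod fs = 12.7 kHz.
12.7 kHz ≤ fs/2 = 23.4 kHz, appears at 12.7 kHz.
25.4 kHz > fs/2 = 23.4 kHz, folds to fs − 25.4 kHz = 21.4 kHz.
146.4 kHz mod fs = 6 kHz.
6 kHz ≤ fs/2 = 23.4 kHz, appears at 6 kHz.
80.9 kHz and 153.1 kHz both map to 12.7 kHz.

80.9 kHz, 153.1 kHz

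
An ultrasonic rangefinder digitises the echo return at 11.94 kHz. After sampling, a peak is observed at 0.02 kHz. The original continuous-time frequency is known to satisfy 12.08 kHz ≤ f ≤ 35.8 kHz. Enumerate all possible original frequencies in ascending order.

23.86 kHz, 23.9 kHz, 35.8 kHz

Frequencies that alias to 0.02 kHz are k·fs ± 0.02 kHz for integer k ≥ 0.
k=0: 0.02 kHz.
k=1: 11.92 kHz, 11.96 kHz.
k=2: 23.86 kHz, 23.9 kHz.
k=3: 35.8 kHz, 35.84 kHz.
k=4: 47.74 kHz, 47.78 kHz.
Within [12.08 kHz, 35.8 kHz]: 23.86 kHz, 23.9 kHz, 35.8 kHz.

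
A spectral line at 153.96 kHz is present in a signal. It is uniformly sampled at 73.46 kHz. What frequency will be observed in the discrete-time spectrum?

7.04 kHz

153.96 kHz mod fs = 7.04 kHz.
7.04 kHz ≤ fs/2 = 36.73 kHz, appears at 7.04 kHz.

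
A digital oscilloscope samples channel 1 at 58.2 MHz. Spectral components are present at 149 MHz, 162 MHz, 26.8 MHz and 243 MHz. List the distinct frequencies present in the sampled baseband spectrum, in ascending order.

10.2 MHz, 12.6 MHz, 25.6 MHz, 26.8 MHz

fs/2 = 29.1 MHz.
149 MHz mod fs = 32.6 MHz.
32.6 MHz > fs/2 = 29.1 MHz, folds to fs − 32.6 MHz = 25.6 MHz.
162 MHz mod fs = 45.6 MHz.
45.6 MHz > fs/2 = 29.1 MHz, folds to fs − 45.6 MHz = 12.6 MHz.
26.8 MHz ≤ fs/2 = 29.1 MHz, passes unchanged.
243 MHz mod fs = 10.2 MHz.
10.2 MHz ≤ fs/2 = 29.1 MHz, appears at 10.2 MHz.
Distinct values: {10.2 MHz, 12.6 MHz, 25.6 MHz, 26.8 MHz}.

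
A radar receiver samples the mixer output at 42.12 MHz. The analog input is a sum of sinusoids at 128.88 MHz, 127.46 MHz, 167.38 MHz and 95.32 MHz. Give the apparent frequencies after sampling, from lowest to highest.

fs/2 = 21.06 MHz.
128.88 MHz mod fs = 2.52 MHz.
2.52 MHz ≤ fs/2 = 21.06 MHz, appears at 2.52 MHz.
127.46 MHz mod fs = 1.1 MHz.
1.1 MHz ≤ fs/2 = 21.06 MHz, appears at 1.1 MHz.
167.38 MHz mod fs = 41.02 MHz.
41.02 MHz > fs/2 = 21.06 MHz, folds to fs − 41.02 MHz = 1.1 MHz.
95.32 MHz mod fs = 11.08 MHz.
11.08 MHz ≤ fs/2 = 21.06 MHz, appears at 11.08 MHz.
Distinct values: {1.1 MHz, 2.52 MHz, 11.08 MHz}.

1.1 MHz, 2.52 MHz, 11.08 MHz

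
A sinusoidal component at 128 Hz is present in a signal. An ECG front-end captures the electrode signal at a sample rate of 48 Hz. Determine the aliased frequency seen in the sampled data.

16 Hz

128 Hz mod fs = 32 Hz.
32 Hz > fs/2 = 24 Hz, folds to fs − 32 Hz = 16 Hz.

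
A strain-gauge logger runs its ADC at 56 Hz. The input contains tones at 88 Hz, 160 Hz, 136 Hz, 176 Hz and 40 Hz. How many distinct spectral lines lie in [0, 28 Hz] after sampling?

3

fs/2 = 28 Hz.
88 Hz mod fs = 32 Hz.
32 Hz > fs/2 = 28 Hz, folds to fs − 32 Hz = 24 Hz.
160 Hz mod fs = 48 Hz.
48 Hz > fs/2 = 28 Hz, folds to fs − 48 Hz = 8 Hz.
136 Hz mod fs = 24 Hz.
24 Hz ≤ fs/2 = 28 Hz, appears at 24 Hz.
176 Hz mod fs = 8 Hz.
8 Hz ≤ fs/2 = 28 Hz, appears at 8 Hz.
40 Hz > fs/2 = 28 Hz, folds to fs − 40 Hz = 16 Hz.
Distinct values: {8 Hz, 16 Hz, 24 Hz} → 3.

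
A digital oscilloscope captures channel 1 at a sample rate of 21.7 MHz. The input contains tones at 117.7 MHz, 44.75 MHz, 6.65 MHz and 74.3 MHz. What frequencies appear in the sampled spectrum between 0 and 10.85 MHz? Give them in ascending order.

fs/2 = 10.85 MHz.
117.7 MHz mod fs = 9.2 MHz.
9.2 MHz ≤ fs/2 = 10.85 MHz, appears at 9.2 MHz.
44.75 MHz mod fs = 1.35 MHz.
1.35 MHz ≤ fs/2 = 10.85 MHz, appears at 1.35 MHz.
6.65 MHz ≤ fs/2 = 10.85 MHz, passes unchanged.
74.3 MHz mod fs = 9.2 MHz.
9.2 MHz ≤ fs/2 = 10.85 MHz, appears at 9.2 MHz.
Distinct values: {1.35 MHz, 6.65 MHz, 9.2 MHz}.

1.35 MHz, 6.65 MHz, 9.2 MHz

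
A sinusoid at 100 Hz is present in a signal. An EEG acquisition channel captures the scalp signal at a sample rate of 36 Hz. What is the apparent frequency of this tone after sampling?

8 Hz

100 Hz mod fs = 28 Hz.
28 Hz > fs/2 = 18 Hz, folds to fs − 28 Hz = 8 Hz.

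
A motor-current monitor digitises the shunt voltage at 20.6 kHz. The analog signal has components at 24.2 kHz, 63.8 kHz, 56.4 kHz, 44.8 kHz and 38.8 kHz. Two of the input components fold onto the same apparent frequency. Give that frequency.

fs/2 = 10.3 kHz.
24.2 kHz mod fs = 3.6 kHz.
3.6 kHz ≤ fs/2 = 10.3 kHz, appears at 3.6 kHz.
63.8 kHz mod fs = 2 kHz.
2 kHz ≤ fs/2 = 10.3 kHz, appears at 2 kHz.
56.4 kHz mod fs = 15.2 kHz.
15.2 kHz > fs/2 = 10.3 kHz, folds to fs − 15.2 kHz = 5.4 kHz.
44.8 kHz mod fs = 3.6 kHz.
3.6 kHz ≤ fs/2 = 10.3 kHz, appears at 3.6 kHz.
38.8 kHz mod fs = 18.2 kHz.
18.2 kHz > fs/2 = 10.3 kHz, folds to fs − 18.2 kHz = 2.4 kHz.
24.2 kHz and 44.8 kHz both map to 3.6 kHz.

3.6 kHz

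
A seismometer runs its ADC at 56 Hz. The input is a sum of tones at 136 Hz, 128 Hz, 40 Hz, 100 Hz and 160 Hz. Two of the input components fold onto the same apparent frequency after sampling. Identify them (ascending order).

fs/2 = 28 Hz.
136 Hz mod fs = 24 Hz.
24 Hz ≤ fs/2 = 28 Hz, appears at 24 Hz.
128 Hz mod fs = 16 Hz.
16 Hz ≤ fs/2 = 28 Hz, appears at 16 Hz.
40 Hz > fs/2 = 28 Hz, folds to fs − 40 Hz = 16 Hz.
100 Hz mod fs = 44 Hz.
44 Hz > fs/2 = 28 Hz, folds to fs − 44 Hz = 12 Hz.
160 Hz mod fs = 48 Hz.
48 Hz > fs/2 = 28 Hz, folds to fs − 48 Hz = 8 Hz.
40 Hz and 128 Hz both map to 16 Hz.

40 Hz, 128 Hz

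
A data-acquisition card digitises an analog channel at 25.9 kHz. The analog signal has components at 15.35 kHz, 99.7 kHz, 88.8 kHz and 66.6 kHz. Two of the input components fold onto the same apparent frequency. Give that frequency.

fs/2 = 12.95 kHz.
15.35 kHz > fs/2 = 12.95 kHz, folds to fs − 15.35 kHz = 10.55 kHz.
99.7 kHz mod fs = 22 kHz.
22 kHz > fs/2 = 12.95 kHz, folds to fs − 22 kHz = 3.9 kHz.
88.8 kHz mod fs = 11.1 kHz.
11.1 kHz ≤ fs/2 = 12.95 kHz, appears at 11.1 kHz.
66.6 kHz mod fs = 14.8 kHz.
14.8 kHz > fs/2 = 12.95 kHz, folds to fs − 14.8 kHz = 11.1 kHz.
66.6 kHz and 88.8 kHz both map to 11.1 kHz.

11.1 kHz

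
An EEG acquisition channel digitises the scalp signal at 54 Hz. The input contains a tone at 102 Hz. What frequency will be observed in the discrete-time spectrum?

102 Hz mod fs = 48 Hz.
48 Hz > fs/2 = 27 Hz, folds to fs − 48 Hz = 6 Hz.

6 Hz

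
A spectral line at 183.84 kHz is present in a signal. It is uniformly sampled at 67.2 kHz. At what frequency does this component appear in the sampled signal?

17.76 kHz

183.84 kHz mod fs = 49.44 kHz.
49.44 kHz > fs/2 = 33.6 kHz, folds to fs − 49.44 kHz = 17.76 kHz.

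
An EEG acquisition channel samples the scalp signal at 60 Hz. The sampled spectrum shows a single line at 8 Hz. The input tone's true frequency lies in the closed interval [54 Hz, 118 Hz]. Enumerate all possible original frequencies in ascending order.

68 Hz, 112 Hz

Frequencies that alias to 8 Hz are k·fs ± 8 Hz for integer k ≥ 0.
k=0: 8 Hz.
k=1: 52 Hz, 68 Hz.
k=2: 112 Hz, 128 Hz.
k=3: 172 Hz, 188 Hz.
Within [54 Hz, 118 Hz]: 68 Hz, 112 Hz.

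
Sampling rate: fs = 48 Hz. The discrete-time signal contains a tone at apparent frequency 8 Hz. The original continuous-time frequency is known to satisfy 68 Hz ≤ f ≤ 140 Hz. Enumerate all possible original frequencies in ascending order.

Frequencies that alias to 8 Hz are k·fs ± 8 Hz for integer k ≥ 0.
k=0: 8 Hz.
k=1: 40 Hz, 56 Hz.
k=2: 88 Hz, 104 Hz.
k=3: 136 Hz, 152 Hz.
k=4: 184 Hz, 200 Hz.
Within [68 Hz, 140 Hz]: 88 Hz, 104 Hz, 136 Hz.

88 Hz, 104 Hz, 136 Hz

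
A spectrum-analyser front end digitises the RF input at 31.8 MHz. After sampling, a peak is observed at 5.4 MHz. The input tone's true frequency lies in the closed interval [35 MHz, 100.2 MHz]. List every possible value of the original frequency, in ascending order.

Frequencies that alias to 5.4 MHz are k·fs ± 5.4 MHz for integer k ≥ 0.
k=0: 5.4 MHz.
k=1: 26.4 MHz, 37.2 MHz.
k=2: 58.2 MHz, 69 MHz.
k=3: 90 MHz, 100.8 MHz.
k=4: 121.8 MHz, 132.6 MHz.
Within [35 MHz, 100.2 MHz]: 37.2 MHz, 58.2 MHz, 69 MHz, 90 MHz.

37.2 MHz, 58.2 MHz, 69 MHz, 90 MHz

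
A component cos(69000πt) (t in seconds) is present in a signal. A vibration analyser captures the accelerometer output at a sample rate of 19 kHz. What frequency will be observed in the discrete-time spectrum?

ω = 69000π rad/s → f = ω/(2π) = 34500 Hz = 34.5 kHz.
34.5 kHz mod fs = 15.5 kHz.
15.5 kHz > fs/2 = 9.5 kHz, folds to fs − 15.5 kHz = 3.5 kHz.

3.5 kHz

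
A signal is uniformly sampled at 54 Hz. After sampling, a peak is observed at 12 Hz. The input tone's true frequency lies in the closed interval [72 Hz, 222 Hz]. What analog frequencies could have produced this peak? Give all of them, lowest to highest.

96 Hz, 120 Hz, 150 Hz, 174 Hz, 204 Hz

Frequencies that alias to 12 Hz are k·fs ± 12 Hz for integer k ≥ 0.
k=0: 12 Hz.
k=1: 42 Hz, 66 Hz.
k=2: 96 Hz, 120 Hz.
k=3: 150 Hz, 174 Hz.
k=4: 204 Hz, 228 Hz.
k=5: 258 Hz, 282 Hz.
Within [72 Hz, 222 Hz]: 96 Hz, 120 Hz, 150 Hz, 174 Hz, 204 Hz.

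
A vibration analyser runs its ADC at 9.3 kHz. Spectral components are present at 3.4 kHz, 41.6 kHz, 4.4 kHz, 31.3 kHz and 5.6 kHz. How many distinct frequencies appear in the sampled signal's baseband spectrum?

fs/2 = 4.65 kHz.
3.4 kHz ≤ fs/2 = 4.65 kHz, passes unchanged.
41.6 kHz mod fs = 4.4 kHz.
4.4 kHz ≤ fs/2 = 4.65 kHz, appears at 4.4 kHz.
4.4 kHz ≤ fs/2 = 4.65 kHz, passes unchanged.
31.3 kHz mod fs = 3.4 kHz.
3.4 kHz ≤ fs/2 = 4.65 kHz, appears at 3.4 kHz.
5.6 kHz > fs/2 = 4.65 kHz, folds to fs − 5.6 kHz = 3.7 kHz.
Distinct values: {3.4 kHz, 3.7 kHz, 4.4 kHz} → 3.

3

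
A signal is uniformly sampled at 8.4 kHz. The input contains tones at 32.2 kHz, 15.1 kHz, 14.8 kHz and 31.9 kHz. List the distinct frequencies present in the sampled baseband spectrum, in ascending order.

1.4 kHz, 1.7 kHz, 2 kHz

fs/2 = 4.2 kHz.
32.2 kHz mod fs = 7 kHz.
7 kHz > fs/2 = 4.2 kHz, folds to fs − 7 kHz = 1.4 kHz.
15.1 kHz mod fs = 6.7 kHz.
6.7 kHz > fs/2 = 4.2 kHz, folds to fs − 6.7 kHz = 1.7 kHz.
14.8 kHz mod fs = 6.4 kHz.
6.4 kHz > fs/2 = 4.2 kHz, folds to fs − 6.4 kHz = 2 kHz.
31.9 kHz mod fs = 6.7 kHz.
6.7 kHz > fs/2 = 4.2 kHz, folds to fs − 6.7 kHz = 1.7 kHz.
Distinct values: {1.4 kHz, 1.7 kHz, 2 kHz}.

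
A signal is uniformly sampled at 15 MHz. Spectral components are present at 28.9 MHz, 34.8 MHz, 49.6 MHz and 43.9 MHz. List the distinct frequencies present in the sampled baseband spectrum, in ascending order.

fs/2 = 7.5 MHz.
28.9 MHz mod fs = 13.9 MHz.
13.9 MHz > fs/2 = 7.5 MHz, folds to fs − 13.9 MHz = 1.1 MHz.
34.8 MHz mod fs = 4.8 MHz.
4.8 MHz ≤ fs/2 = 7.5 MHz, appears at 4.8 MHz.
49.6 MHz mod fs = 4.6 MHz.
4.6 MHz ≤ fs/2 = 7.5 MHz, appears at 4.6 MHz.
43.9 MHz mod fs = 13.9 MHz.
13.9 MHz > fs/2 = 7.5 MHz, folds to fs − 13.9 MHz = 1.1 MHz.
Distinct values: {1.1 MHz, 4.6 MHz, 4.8 MHz}.

1.1 MHz, 4.6 MHz, 4.8 MHz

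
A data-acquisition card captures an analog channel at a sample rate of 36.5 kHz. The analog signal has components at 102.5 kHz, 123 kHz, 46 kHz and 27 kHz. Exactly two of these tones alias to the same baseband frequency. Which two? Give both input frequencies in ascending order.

27 kHz, 46 kHz

fs/2 = 18.25 kHz.
102.5 kHz mod fs = 29.5 kHz.
29.5 kHz > fs/2 = 18.25 kHz, folds to fs − 29.5 kHz = 7 kHz.
123 kHz mod fs = 13.5 kHz.
13.5 kHz ≤ fs/2 = 18.25 kHz, appears at 13.5 kHz.
46 kHz mod fs = 9.5 kHz.
9.5 kHz ≤ fs/2 = 18.25 kHz, appears at 9.5 kHz.
27 kHz > fs/2 = 18.25 kHz, folds to fs − 27 kHz = 9.5 kHz.
27 kHz and 46 kHz both map to 9.5 kHz.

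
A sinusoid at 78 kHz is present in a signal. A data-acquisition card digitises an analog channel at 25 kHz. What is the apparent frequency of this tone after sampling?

3 kHz

78 kHz mod fs = 3 kHz.
3 kHz ≤ fs/2 = 12.5 kHz, appears at 3 kHz.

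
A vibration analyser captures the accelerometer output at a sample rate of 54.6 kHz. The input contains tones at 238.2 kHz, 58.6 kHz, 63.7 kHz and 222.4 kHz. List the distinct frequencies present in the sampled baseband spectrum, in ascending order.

fs/2 = 27.3 kHz.
238.2 kHz mod fs = 19.8 kHz.
19.8 kHz ≤ fs/2 = 27.3 kHz, appears at 19.8 kHz.
58.6 kHz mod fs = 4 kHz.
4 kHz ≤ fs/2 = 27.3 kHz, appears at 4 kHz.
63.7 kHz mod fs = 9.1 kHz.
9.1 kHz ≤ fs/2 = 27.3 kHz, appears at 9.1 kHz.
222.4 kHz mod fs = 4 kHz.
4 kHz ≤ fs/2 = 27.3 kHz, appears at 4 kHz.
Distinct values: {4 kHz, 9.1 kHz, 19.8 kHz}.

4 kHz, 9.1 kHz, 19.8 kHz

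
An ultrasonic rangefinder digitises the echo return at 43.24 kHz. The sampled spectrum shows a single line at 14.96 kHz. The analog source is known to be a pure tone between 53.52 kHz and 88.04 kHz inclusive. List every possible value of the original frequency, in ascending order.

Frequencies that alias to 14.96 kHz are k·fs ± 14.96 kHz for integer k ≥ 0.
k=0: 14.96 kHz.
k=1: 28.28 kHz, 58.2 kHz.
k=2: 71.52 kHz, 101.44 kHz.
k=3: 114.76 kHz, 144.68 kHz.
Within [53.52 kHz, 88.04 kHz]: 58.2 kHz, 71.52 kHz.

58.2 kHz, 71.52 kHz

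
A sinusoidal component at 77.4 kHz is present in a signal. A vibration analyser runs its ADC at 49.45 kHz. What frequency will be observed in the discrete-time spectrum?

21.5 kHz

77.4 kHz mod fs = 27.95 kHz.
27.95 kHz > fs/2 = 24.725 kHz, folds to fs − 27.95 kHz = 21.5 kHz.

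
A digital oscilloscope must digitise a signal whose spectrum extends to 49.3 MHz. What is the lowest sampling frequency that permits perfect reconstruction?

98.6 MHz

Nyquist rate = 2 × 49.3 MHz = 98.6 MHz.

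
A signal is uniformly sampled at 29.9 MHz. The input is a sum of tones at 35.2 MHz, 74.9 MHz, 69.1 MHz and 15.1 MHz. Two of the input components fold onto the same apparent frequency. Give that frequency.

fs/2 = 14.95 MHz.
35.2 MHz mod fs = 5.3 MHz.
5.3 MHz ≤ fs/2 = 14.95 MHz, appears at 5.3 MHz.
74.9 MHz mod fs = 15.1 MHz.
15.1 MHz > fs/2 = 14.95 MHz, folds to fs − 15.1 MHz = 14.8 MHz.
69.1 MHz mod fs = 9.3 MHz.
9.3 MHz ≤ fs/2 = 14.95 MHz, appears at 9.3 MHz.
15.1 MHz > fs/2 = 14.95 MHz, folds to fs − 15.1 MHz = 14.8 MHz.
15.1 MHz and 74.9 MHz both map to 14.8 MHz.

14.8 MHz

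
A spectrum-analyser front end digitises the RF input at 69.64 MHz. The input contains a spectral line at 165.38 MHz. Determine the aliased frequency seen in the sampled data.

26.1 MHz

165.38 MHz mod fs = 26.1 MHz.
26.1 MHz ≤ fs/2 = 34.82 MHz, appears at 26.1 MHz.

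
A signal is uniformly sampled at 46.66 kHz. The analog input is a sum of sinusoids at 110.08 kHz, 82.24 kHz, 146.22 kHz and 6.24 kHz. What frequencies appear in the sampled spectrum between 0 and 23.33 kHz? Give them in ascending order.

fs/2 = 23.33 kHz.
110.08 kHz mod fs = 16.76 kHz.
16.76 kHz ≤ fs/2 = 23.33 kHz, appears at 16.76 kHz.
82.24 kHz mod fs = 35.58 kHz.
35.58 kHz > fs/2 = 23.33 kHz, folds to fs − 35.58 kHz = 11.08 kHz.
146.22 kHz mod fs = 6.24 kHz.
6.24 kHz ≤ fs/2 = 23.33 kHz, appears at 6.24 kHz.
6.24 kHz ≤ fs/2 = 23.33 kHz, passes unchanged.
Distinct values: {6.24 kHz, 11.08 kHz, 16.76 kHz}.

6.24 kHz, 11.08 kHz, 16.76 kHz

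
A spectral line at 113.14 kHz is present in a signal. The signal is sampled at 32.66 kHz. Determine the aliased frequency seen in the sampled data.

15.16 kHz

113.14 kHz mod fs = 15.16 kHz.
15.16 kHz ≤ fs/2 = 16.33 kHz, appears at 15.16 kHz.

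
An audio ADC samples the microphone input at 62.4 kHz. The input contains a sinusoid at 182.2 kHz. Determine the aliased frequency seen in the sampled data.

182.2 kHz mod fs = 57.4 kHz.
57.4 kHz > fs/2 = 31.2 kHz, folds to fs − 57.4 kHz = 5 kHz.

5 kHz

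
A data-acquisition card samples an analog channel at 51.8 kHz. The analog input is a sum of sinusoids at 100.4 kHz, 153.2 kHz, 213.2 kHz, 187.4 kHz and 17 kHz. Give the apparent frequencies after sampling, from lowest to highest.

fs/2 = 25.9 kHz.
100.4 kHz mod fs = 48.6 kHz.
48.6 kHz > fs/2 = 25.9 kHz, folds to fs − 48.6 kHz = 3.2 kHz.
153.2 kHz mod fs = 49.6 kHz.
49.6 kHz > fs/2 = 25.9 kHz, folds to fs − 49.6 kHz = 2.2 kHz.
213.2 kHz mod fs = 6 kHz.
6 kHz ≤ fs/2 = 25.9 kHz, appears at 6 kHz.
187.4 kHz mod fs = 32 kHz.
32 kHz > fs/2 = 25.9 kHz, folds to fs − 32 kHz = 19.8 kHz.
17 kHz ≤ fs/2 = 25.9 kHz, passes unchanged.
Distinct values: {2.2 kHz, 3.2 kHz, 6 kHz, 17 kHz, 19.8 kHz}.

2.2 kHz, 3.2 kHz, 6 kHz, 17 kHz, 19.8 kHz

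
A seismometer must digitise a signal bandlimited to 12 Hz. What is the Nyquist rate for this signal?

Nyquist rate = 2 × 12 Hz = 24 Hz.

24 Hz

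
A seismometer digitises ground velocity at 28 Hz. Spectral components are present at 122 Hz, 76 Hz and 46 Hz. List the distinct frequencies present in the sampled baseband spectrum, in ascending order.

8 Hz, 10 Hz

fs/2 = 14 Hz.
122 Hz mod fs = 10 Hz.
10 Hz ≤ fs/2 = 14 Hz, appears at 10 Hz.
76 Hz mod fs = 20 Hz.
20 Hz > fs/2 = 14 Hz, folds to fs − 20 Hz = 8 Hz.
46 Hz mod fs = 18 Hz.
18 Hz > fs/2 = 14 Hz, folds to fs − 18 Hz = 10 Hz.
Distinct values: {8 Hz, 10 Hz}.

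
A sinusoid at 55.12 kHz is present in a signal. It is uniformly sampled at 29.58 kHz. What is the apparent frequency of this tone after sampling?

4.04 kHz

55.12 kHz mod fs = 25.54 kHz.
25.54 kHz > fs/2 = 14.79 kHz, folds to fs − 25.54 kHz = 4.04 kHz.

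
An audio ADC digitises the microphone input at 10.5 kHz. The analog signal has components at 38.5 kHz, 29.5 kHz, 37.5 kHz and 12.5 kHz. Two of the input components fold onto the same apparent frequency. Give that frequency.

2 kHz

fs/2 = 5.25 kHz.
38.5 kHz mod fs = 7 kHz.
7 kHz > fs/2 = 5.25 kHz, folds to fs − 7 kHz = 3.5 kHz.
29.5 kHz mod fs = 8.5 kHz.
8.5 kHz > fs/2 = 5.25 kHz, folds to fs − 8.5 kHz = 2 kHz.
37.5 kHz mod fs = 6 kHz.
6 kHz > fs/2 = 5.25 kHz, folds to fs − 6 kHz = 4.5 kHz.
12.5 kHz mod fs = 2 kHz.
2 kHz ≤ fs/2 = 5.25 kHz, appears at 2 kHz.
12.5 kHz and 29.5 kHz both map to 2 kHz.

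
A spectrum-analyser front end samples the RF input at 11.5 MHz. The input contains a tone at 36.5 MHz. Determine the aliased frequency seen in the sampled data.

36.5 MHz mod fs = 2 MHz.
2 MHz ≤ fs/2 = 5.75 MHz, appears at 2 MHz.

2 MHz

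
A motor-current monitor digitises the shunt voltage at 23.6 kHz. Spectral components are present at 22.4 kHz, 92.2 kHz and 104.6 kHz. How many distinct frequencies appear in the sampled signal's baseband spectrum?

fs/2 = 11.8 kHz.
22.4 kHz > fs/2 = 11.8 kHz, folds to fs − 22.4 kHz = 1.2 kHz.
92.2 kHz mod fs = 21.4 kHz.
21.4 kHz > fs/2 = 11.8 kHz, folds to fs − 21.4 kHz = 2.2 kHz.
104.6 kHz mod fs = 10.2 kHz.
10.2 kHz ≤ fs/2 = 11.8 kHz, appears at 10.2 kHz.
Distinct values: {1.2 kHz, 2.2 kHz, 10.2 kHz} → 3.

3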